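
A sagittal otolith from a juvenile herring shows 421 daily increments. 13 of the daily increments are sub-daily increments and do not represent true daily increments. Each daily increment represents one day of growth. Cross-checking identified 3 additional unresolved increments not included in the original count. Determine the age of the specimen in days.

411 d

After corrections the count is 421 − 13 + 3 = 411 daily increments.
With a one-to-one daily increment periodicity this is 411 days.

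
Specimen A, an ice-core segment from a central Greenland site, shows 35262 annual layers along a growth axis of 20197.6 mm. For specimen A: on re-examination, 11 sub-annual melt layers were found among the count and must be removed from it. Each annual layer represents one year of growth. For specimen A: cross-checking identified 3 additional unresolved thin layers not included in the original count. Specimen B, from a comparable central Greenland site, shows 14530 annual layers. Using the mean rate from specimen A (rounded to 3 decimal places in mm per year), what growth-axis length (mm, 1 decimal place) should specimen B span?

Specimen A: true annual layer count = 35262 − 11 + 3 = 35254.
A: Mean rate = 20197.6 mm / 35254 years ≈ 0.573 mm/yr.
Length of B = 0.573 × 14530 = 8325.7 mm.

8325.7 mm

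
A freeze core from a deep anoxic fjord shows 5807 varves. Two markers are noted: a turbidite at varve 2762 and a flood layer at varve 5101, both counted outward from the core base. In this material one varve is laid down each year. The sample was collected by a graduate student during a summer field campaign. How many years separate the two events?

The two markers are separated by 5101 − 2762 = 2339 varves.
At one varve per year, 2339 years elapsed between them.

2339 yr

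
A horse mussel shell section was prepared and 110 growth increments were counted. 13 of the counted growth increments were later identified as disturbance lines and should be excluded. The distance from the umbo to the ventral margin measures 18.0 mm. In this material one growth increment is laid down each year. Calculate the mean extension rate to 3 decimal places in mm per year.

0.186 mm per year

Correcting the raw count gives 110 − 13 = 97 true growth increments.
Mean rate = 18.0 mm / 97 years ≈ 0.186 mm per year.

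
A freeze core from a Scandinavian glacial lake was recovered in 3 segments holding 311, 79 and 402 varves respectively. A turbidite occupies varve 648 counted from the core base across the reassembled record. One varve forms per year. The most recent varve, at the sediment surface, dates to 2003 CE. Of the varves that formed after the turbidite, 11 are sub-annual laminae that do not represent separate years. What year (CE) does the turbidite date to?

1870 CE

Total varves = 311 + 79 + 402 = 792.
792 − 648 = 144 varves lie beyond the turbidite toward the sediment surface.
Excluding 11 false varves: 144 − 11 = 133.
Counting back 133 years from 2003 CE places the turbidite in 2003 − 133 = 1870 CE.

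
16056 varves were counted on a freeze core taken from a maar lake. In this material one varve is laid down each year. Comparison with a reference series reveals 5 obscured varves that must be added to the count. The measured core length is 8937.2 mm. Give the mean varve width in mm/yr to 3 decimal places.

Adjusted count: 16056 + 5 = 16061 varves.
8937.2 mm over 16061 years gives 8937.2 / 16061 ≈ 0.556 mm/yr.

0.556 mm/yr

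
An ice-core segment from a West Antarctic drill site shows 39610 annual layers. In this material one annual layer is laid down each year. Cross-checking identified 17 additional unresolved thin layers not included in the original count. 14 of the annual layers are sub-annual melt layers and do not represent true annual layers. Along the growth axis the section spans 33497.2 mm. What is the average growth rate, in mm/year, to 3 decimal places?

After corrections the count is 39610 − 14 + 17 = 39613 annual layers.
Mean rate = 33497.2 mm / 39613 years ≈ 0.846 mm/year.

0.846 mm/year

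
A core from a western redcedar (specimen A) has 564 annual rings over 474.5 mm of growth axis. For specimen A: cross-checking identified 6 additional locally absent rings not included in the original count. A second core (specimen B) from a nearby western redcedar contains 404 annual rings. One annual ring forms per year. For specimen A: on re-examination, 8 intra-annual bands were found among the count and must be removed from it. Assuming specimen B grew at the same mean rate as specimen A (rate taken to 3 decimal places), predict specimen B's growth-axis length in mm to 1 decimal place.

341.0 mm

Specimen A: correcting the raw count gives 564 − 8 + 6 = 562 true annual rings.
A: Mean rate = 474.5 mm / 562 years ≈ 0.844 mm/yr.
For B, 0.844 mm/year × 404 years = 341.0 mm.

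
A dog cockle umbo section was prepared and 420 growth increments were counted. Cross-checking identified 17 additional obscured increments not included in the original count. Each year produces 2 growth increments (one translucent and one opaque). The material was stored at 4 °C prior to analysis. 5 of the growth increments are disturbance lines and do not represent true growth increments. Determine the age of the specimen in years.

Correcting the raw count gives 420 − 5 + 17 = 432 true growth increments.
With 2 growth increments per year, 432 / 2 = 216 years.

216 yr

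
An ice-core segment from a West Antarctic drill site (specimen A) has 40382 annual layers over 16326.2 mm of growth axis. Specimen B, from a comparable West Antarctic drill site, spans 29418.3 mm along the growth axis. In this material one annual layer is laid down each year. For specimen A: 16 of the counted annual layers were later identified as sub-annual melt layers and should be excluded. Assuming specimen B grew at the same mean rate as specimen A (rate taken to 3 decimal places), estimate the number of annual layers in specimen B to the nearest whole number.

72818 annual layers

Specimen A: after corrections the count is 40382 − 16 = 40366 annual layers.
A: 16326.2 mm over 40366 years gives 16326.2 / 40366 ≈ 0.404 mm/yr.
Specimen B: 29418.3 mm / 0.404 mm per year = 72817.57 years ≈ 72818 annual layers.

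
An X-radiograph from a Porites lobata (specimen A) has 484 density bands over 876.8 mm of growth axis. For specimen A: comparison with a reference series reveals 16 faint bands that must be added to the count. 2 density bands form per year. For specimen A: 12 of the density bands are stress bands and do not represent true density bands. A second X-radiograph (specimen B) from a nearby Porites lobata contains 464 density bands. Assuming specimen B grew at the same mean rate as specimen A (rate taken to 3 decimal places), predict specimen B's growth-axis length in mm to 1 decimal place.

833.6 mm

Specimen A: adjusted count: 484 − 12 + 16 = 488 density bands.
Specimen A: 488 density bands at 2 per year is 488 / 2 = 244 years.
A: Mean rate = 876.8 mm / 244 years ≈ 3.593 mm/yr.
Specimen B: with 2 density bands per year, 464 / 2 = 232 years. For B, 3.593 mm/year × 232 years = 833.6 mm.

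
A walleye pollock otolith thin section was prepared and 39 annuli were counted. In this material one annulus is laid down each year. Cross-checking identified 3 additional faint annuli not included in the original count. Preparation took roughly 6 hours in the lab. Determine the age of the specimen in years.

42 years

Adjusted count: 39 + 3 = 42 annuli.
At one annulus per year, that is 42 years.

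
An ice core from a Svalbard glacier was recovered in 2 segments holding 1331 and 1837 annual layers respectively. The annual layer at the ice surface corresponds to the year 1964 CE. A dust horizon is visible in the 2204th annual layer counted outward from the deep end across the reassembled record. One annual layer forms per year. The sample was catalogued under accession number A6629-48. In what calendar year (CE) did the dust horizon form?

Total annual layers = 1331 + 1837 = 3168.
3168 − 2204 = 964 annual layers lie beyond the dust horizon toward the ice surface.
The annual layer at the ice surface is 1964 CE, so the dust horizon dates to 1964 − 964 = 1000 CE.

1000 CE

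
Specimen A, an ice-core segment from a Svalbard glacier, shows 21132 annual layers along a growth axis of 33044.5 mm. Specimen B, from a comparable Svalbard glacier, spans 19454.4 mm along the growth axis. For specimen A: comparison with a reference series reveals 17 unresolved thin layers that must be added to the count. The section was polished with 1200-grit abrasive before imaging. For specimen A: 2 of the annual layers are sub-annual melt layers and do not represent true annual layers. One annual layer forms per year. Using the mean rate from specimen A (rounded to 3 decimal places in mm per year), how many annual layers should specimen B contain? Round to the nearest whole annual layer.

Specimen A: adjusted count: 21132 − 2 + 17 = 21147 annual layers.
A: 33044.5 mm over 21147 years gives 33044.5 / 21147 ≈ 1.563 mm/year.
B spans 19454.4 / 1.563 = 12446.83 years ≈ 12447 annual layers.

12447 annual layers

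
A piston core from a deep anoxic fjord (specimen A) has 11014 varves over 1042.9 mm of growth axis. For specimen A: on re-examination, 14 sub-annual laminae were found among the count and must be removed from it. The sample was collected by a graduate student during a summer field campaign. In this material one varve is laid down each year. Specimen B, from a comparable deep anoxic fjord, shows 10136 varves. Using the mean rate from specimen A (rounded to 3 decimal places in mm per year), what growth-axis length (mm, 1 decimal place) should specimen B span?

962.9 mm

Specimen A: correcting the raw count gives 11014 − 14 = 11000 true varves.
A: Mean rate = 1042.9 mm / 11000 years ≈ 0.095 mm per year.
For B, 0.095 mm/year × 10136 years = 962.9 mm.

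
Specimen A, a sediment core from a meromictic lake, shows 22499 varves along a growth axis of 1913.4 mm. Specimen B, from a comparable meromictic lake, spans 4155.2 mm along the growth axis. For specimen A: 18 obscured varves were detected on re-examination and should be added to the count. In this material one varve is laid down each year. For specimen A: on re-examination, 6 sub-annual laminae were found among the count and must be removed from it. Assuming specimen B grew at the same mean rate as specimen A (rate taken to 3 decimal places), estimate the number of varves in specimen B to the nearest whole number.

48885 varves

Specimen A: true varve count = 22499 − 6 + 18 = 22511.
A: 1913.4 mm over 22511 years gives 1913.4 / 22511 ≈ 0.085 mm per year.
B spans 4155.2 / 0.085 = 48884.71 years ≈ 48885 varves.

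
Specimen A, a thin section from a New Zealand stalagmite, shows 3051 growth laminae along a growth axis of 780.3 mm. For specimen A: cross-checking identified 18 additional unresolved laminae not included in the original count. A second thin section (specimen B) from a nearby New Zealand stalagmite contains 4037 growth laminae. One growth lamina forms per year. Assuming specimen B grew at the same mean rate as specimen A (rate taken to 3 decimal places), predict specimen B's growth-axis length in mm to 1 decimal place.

Specimen A: after corrections the count is 3051 + 18 = 3069 growth laminae.
A: Extension rate ≈ 780.3 / 3069 = 0.254 mm/yr.
Length of B = 0.254 × 4037 = 1025.4 mm.

1025.4 mm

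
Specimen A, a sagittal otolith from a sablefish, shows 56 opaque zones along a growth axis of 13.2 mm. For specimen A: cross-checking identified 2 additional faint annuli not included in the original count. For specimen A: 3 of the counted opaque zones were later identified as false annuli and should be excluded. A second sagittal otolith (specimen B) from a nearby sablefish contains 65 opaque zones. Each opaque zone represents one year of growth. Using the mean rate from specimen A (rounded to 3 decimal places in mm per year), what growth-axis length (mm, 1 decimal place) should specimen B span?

15.6 mm

Specimen A: adjusted count: 56 − 3 + 2 = 55 opaque zones.
A: 13.2 mm over 55 years gives 13.2 / 55 ≈ 0.240 mm per year.
Length of B = 0.240 × 65 = 15.6 mm.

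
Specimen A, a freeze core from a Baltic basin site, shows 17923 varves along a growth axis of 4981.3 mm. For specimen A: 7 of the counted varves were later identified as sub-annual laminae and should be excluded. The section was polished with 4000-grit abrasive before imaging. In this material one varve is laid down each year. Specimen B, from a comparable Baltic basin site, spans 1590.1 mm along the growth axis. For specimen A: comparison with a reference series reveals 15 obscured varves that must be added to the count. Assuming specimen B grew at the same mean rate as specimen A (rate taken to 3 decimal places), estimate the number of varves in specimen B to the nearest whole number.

Specimen A: after corrections the count is 17923 − 7 + 15 = 17931 varves.
A: 4981.3 mm over 17931 years gives 4981.3 / 17931 ≈ 0.278 mm per year.
For B, 1590.1 / 0.278 = 5719.78 years ≈ 5720 varves.

5720 varves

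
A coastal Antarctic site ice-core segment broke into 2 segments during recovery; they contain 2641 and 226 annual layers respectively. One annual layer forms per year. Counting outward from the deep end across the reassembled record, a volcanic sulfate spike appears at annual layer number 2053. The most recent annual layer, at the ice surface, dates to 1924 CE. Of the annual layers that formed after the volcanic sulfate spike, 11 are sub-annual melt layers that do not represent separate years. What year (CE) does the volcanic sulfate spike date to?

1121 CE

Total annual layers = 2641 + 226 = 2867.
Between annual layer 2053 and the ice surface there are 2867 − 2053 = 814 annual layers.
Excluding 11 false annual layers: 814 − 11 = 803.
Counting back 803 years from 1924 CE places the volcanic sulfate spike in 1924 − 803 = 1121 CE.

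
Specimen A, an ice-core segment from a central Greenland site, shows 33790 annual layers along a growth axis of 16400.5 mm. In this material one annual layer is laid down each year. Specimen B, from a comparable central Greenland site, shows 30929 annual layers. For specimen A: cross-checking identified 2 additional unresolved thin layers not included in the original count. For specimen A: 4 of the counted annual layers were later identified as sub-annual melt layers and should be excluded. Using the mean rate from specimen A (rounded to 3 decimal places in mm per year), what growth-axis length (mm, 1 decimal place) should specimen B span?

Specimen A: true annual layer count = 33790 − 4 + 2 = 33788.
A: Extension rate ≈ 16400.5 / 33788 = 0.485 mm per year.
B's length ≈ 0.485 × 30929 = 15000.6 mm.

15000.6 mm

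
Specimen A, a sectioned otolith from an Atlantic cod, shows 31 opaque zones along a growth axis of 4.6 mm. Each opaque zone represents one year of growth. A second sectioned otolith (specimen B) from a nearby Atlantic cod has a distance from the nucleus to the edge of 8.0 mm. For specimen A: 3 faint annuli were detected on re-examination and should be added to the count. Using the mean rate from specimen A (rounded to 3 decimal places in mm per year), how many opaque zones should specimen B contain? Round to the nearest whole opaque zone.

59 opaque zones

Specimen A: true opaque zone count = 31 + 3 = 34.
A: Mean rate = 4.6 mm / 34 years ≈ 0.135 mm per year.
For B, 8.0 / 0.135 = 59.26 years ≈ 59 opaque zones.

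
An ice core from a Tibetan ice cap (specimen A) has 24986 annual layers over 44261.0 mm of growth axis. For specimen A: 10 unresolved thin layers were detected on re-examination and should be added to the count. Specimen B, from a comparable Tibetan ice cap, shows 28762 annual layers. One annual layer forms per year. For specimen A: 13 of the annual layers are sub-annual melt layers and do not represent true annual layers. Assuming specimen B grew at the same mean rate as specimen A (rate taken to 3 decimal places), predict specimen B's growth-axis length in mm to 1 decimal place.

50966.3 mm

Specimen A: true annual layer count = 24986 − 13 + 10 = 24983.
A: 44261.0 mm over 24983 years gives 44261.0 / 24983 ≈ 1.772 mm per year.
B's length ≈ 1.772 × 28762 = 50966.3 mm.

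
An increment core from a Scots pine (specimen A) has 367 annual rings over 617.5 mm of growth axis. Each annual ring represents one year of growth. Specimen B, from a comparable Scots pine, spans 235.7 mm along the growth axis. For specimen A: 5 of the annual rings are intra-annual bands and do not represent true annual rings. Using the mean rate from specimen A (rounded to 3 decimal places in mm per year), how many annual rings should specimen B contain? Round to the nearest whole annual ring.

138 annual rings

Specimen A: after corrections the count is 367 − 5 = 362 annual rings.
A: Extension rate ≈ 617.5 / 362 = 1.706 mm/yr.
B spans 235.7 / 1.706 = 138.16 years ≈ 138 annual rings.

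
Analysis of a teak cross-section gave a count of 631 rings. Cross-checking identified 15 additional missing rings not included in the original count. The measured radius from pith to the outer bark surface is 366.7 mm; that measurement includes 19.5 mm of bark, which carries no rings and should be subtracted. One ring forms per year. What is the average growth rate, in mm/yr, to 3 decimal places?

Correcting the raw count gives 631 + 15 = 646 true rings.
The growth record spans 366.7 − 19.5 = 347.2 mm.
347.2 mm over 646 years gives 347.2 / 646 ≈ 0.537 mm/yr.

0.537 mm/yr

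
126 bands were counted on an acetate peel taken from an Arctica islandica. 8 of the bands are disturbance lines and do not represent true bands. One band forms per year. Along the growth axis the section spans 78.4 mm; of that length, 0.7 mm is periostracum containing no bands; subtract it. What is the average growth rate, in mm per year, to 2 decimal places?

After corrections the count is 126 − 8 = 118 bands.
Removing the 0.7 mm offcut leaves 78.4 − 0.7 = 77.7 mm.
Extension rate ≈ 77.7 / 118 = 0.66 mm per year.

0.66 mm per year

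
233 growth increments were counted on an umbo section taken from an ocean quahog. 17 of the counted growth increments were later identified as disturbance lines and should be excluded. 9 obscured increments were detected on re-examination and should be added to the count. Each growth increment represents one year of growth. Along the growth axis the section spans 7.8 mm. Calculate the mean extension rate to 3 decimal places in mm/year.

True growth increment count = 233 − 17 + 9 = 225.
7.8 mm over 225 years gives 7.8 / 225 ≈ 0.035 mm/year.

0.035 mm/year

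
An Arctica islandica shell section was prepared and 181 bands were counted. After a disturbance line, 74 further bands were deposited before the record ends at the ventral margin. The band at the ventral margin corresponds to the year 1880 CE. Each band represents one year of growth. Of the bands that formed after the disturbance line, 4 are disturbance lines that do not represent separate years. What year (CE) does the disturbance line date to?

1810 CE

There are 74 bands younger than the disturbance line.
Removing the 4 false bands leaves 74 − 4 = 70 true bands beyond the disturbance line.
1880 − 70 = 1810 CE.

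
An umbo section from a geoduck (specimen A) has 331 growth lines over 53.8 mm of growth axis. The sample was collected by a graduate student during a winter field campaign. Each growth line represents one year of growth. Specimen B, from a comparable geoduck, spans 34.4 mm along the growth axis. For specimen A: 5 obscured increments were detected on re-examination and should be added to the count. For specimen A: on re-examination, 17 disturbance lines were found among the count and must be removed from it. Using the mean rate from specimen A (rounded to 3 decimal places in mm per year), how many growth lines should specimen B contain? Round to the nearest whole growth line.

Specimen A: after corrections the count is 331 − 17 + 5 = 319 growth lines.
A: Mean rate = 53.8 mm / 319 years ≈ 0.169 mm/year.
B spans 34.4 / 0.169 = 203.55 years ≈ 204 growth lines.

204 growth lines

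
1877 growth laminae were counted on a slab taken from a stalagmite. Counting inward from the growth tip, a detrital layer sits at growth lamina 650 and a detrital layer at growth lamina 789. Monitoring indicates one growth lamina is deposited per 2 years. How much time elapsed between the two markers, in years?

278 years

Separation: 789 − 650 = 139 growth laminae.
139 growth laminae at 2 years each span 139 × 2 = 278 years.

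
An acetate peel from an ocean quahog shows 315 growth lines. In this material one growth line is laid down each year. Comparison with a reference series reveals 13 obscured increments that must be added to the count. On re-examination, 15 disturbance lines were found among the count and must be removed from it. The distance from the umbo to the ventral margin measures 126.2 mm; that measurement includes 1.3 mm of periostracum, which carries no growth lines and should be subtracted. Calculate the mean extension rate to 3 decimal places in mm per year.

Correcting the raw count gives 315 − 15 + 13 = 313 true growth lines.
The growth record spans 126.2 − 1.3 = 124.9 mm.
124.9 mm over 313 years gives 124.9 / 313 ≈ 0.399 mm per year.

0.399 mm per year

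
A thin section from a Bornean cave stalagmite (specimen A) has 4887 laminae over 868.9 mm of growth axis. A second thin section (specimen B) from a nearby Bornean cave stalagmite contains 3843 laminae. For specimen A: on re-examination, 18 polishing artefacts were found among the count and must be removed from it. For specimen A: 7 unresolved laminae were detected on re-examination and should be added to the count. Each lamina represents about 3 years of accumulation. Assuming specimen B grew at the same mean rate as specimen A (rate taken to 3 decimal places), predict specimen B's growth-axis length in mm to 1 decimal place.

Specimen A: after corrections the count is 4887 − 18 + 7 = 4876 laminae.
Specimen A: multiplying by 3 years per lamina: 4876 × 3 = 14628 years.
A: 868.9 mm over 14628 years gives 868.9 / 14628 ≈ 0.059 mm per year.
Specimen B: at 3 years per lamina, 3843 × 3 = 11529 years. B's length ≈ 0.059 × 11529 = 680.2 mm.

680.2 mm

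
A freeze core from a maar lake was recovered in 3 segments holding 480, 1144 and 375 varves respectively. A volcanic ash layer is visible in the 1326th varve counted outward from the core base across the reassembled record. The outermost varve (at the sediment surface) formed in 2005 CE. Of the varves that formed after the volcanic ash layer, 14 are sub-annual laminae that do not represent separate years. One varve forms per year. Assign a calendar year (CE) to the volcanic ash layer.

Total varves = 480 + 1144 + 375 = 1999.
1999 − 1326 = 673 varves lie beyond the volcanic ash layer toward the sediment surface.
Removing the 14 false varves leaves 673 − 14 = 659 true varves beyond the volcanic ash layer.
Counting back 659 years from 2005 CE places the volcanic ash layer in 2005 − 659 = 1346 CE.

1346 CE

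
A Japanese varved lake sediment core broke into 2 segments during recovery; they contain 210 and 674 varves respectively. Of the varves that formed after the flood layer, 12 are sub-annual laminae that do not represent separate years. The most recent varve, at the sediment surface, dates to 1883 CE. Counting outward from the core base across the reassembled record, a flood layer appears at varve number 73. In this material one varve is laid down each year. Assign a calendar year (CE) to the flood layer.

Total varves = 210 + 674 = 884.
The flood layer sits at varve 73 from the core base, so 884 − 73 = 811 varves formed after it.
Excluding 12 false varves: 811 − 12 = 799.
Counting back 799 years from 1883 CE places the flood layer in 1883 − 799 = 1084 CE.

1084 CE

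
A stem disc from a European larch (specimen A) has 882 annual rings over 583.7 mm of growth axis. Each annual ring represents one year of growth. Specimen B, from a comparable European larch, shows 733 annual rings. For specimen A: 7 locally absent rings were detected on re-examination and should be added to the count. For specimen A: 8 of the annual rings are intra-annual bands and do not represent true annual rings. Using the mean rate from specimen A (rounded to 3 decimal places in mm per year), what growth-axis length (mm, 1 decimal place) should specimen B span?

486.0 mm

Specimen A: true annual ring count = 882 − 8 + 7 = 881.
A: Mean rate = 583.7 mm / 881 years ≈ 0.663 mm/year.
Length of B = 0.663 × 733 = 486.0 mm.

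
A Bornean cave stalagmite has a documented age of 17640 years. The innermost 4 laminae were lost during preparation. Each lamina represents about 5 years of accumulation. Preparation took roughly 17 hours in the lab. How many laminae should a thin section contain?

3524 laminae

One lamina every 5 years means 17640 / 5 = 3528 laminae.
Subtracting the 4 laminae not captured gives 3528 − 4 = 3524 laminae in the record.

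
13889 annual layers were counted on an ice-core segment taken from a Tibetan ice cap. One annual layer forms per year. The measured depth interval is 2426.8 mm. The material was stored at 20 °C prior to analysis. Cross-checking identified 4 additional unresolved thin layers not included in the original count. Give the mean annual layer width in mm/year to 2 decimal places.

0.17 mm/year

After corrections the count is 13889 + 4 = 13893 annual layers.
2426.8 mm over 13893 years gives 2426.8 / 13893 ≈ 0.17 mm/year.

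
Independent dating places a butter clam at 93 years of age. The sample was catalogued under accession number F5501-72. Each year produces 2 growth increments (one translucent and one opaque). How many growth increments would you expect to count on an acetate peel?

186 growth increments

Expected growth increments: 93 × 2 = 186.
So 186 growth increments should be present.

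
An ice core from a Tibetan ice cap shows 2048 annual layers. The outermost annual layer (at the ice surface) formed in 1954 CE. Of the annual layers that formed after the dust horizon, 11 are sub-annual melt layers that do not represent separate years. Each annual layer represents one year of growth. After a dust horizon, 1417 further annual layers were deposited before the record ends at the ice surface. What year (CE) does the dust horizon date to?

548 CE

There are 1417 annual layers younger than the dust horizon.
Removing the 11 false annual layers leaves 1417 − 11 = 1406 true annual layers beyond the dust horizon.
1954 − 1406 = 548 CE.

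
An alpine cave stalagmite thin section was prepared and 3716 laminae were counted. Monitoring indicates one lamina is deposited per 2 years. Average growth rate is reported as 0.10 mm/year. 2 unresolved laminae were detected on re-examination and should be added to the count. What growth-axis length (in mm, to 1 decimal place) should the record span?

743.6 mm

Adjusted count: 3716 + 2 = 3718 laminae.
At 2 years per lamina, 3718 × 2 = 7436 years.
7436 years at 0.10 mm/year gives 0.10 × 7436 = 743.6 mm.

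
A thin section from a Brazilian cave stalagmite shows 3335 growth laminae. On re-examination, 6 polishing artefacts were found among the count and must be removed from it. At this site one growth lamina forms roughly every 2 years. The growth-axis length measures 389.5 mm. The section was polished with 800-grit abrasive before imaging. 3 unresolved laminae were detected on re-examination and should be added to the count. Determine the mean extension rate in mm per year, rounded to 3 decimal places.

True growth lamina count = 3335 − 6 + 3 = 3332.
Multiplying by 2 years per growth lamina: 3332 × 2 = 6664 years.
Extension rate ≈ 389.5 / 6664 = 0.058 mm per year.

0.058 mm per year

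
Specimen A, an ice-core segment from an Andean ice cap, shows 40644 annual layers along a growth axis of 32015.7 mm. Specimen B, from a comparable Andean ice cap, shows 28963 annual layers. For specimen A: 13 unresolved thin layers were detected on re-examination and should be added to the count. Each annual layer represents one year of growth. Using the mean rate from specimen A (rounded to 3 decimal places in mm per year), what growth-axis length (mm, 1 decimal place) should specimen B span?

22793.9 mm

Specimen A: correcting the raw count gives 40644 + 13 = 40657 true annual layers.
A: 32015.7 mm over 40657 years gives 32015.7 / 40657 ≈ 0.787 mm/year.
Length of B = 0.787 × 28963 = 22793.9 mm.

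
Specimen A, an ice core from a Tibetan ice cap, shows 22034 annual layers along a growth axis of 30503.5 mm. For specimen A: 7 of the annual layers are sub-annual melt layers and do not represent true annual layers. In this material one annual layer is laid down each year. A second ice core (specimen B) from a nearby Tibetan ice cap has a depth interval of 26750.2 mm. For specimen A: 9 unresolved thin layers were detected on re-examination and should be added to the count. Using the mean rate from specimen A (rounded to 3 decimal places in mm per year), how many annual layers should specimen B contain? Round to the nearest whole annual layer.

Specimen A: true annual layer count = 22034 − 7 + 9 = 22036.
A: 30503.5 mm over 22036 years gives 30503.5 / 22036 ≈ 1.384 mm per year.
For B, 26750.2 / 1.384 = 19328.18 years ≈ 19328 annual layers.

19328 annual layers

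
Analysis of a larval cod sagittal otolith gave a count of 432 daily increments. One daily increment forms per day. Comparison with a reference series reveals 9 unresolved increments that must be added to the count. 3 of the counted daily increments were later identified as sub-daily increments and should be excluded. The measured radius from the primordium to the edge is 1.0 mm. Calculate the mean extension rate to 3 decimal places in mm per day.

0.002 mm per day

True daily increment count = 432 − 3 + 9 = 438.
Extension rate ≈ 1.0 / 438 = 0.002 mm per day.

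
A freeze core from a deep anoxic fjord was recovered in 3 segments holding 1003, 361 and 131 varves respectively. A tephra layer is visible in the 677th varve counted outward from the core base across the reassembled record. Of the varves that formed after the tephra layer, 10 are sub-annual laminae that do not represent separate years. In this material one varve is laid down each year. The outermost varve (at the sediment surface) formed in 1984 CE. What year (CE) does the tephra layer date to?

1176 CE

Total varves = 1003 + 361 + 131 = 1495.
Between varve 677 and the sediment surface there are 1495 − 677 = 818 varves.
818 − 10 false = 808 true varves after the tephra layer.
1984 − 808 = 1176 CE.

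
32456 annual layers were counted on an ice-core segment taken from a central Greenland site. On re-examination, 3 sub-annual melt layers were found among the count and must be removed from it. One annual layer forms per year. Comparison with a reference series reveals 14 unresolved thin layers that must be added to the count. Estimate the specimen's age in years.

True annual layer count = 32456 − 3 + 14 = 32467.
With a one-to-one annual layer periodicity this is 32467 years.

32467 years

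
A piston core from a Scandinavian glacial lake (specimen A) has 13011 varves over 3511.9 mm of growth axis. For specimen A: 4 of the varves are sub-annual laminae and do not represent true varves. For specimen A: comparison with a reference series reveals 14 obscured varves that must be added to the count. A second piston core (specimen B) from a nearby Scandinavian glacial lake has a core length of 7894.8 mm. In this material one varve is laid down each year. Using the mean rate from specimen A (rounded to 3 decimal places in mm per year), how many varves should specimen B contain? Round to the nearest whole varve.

Specimen A: correcting the raw count gives 13011 − 4 + 14 = 13021 true varves.
A: Extension rate ≈ 3511.9 / 13021 = 0.270 mm/year.
B spans 7894.8 / 0.270 = 29240.00 years ≈ 29240 varves.

29240 varves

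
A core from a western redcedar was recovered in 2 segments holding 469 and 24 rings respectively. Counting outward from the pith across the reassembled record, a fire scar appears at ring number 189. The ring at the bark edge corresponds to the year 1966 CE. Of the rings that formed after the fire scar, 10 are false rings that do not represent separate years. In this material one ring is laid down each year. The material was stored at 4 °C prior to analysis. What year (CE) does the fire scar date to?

1672 CE

Total rings = 469 + 24 = 493.
Between ring 189 and the bark edge there are 493 − 189 = 304 rings.
Excluding 10 false rings: 304 − 10 = 294.
Counting back 294 years from 1966 CE places the fire scar in 1966 − 294 = 1672 CE.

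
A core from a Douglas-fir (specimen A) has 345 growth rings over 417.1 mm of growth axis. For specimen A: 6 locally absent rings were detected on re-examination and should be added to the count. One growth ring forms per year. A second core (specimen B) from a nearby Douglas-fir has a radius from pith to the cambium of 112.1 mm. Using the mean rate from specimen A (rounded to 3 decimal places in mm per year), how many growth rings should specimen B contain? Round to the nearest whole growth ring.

94 growth rings

Specimen A: true growth ring count = 345 + 6 = 351.
A: Mean rate = 417.1 mm / 351 years ≈ 1.188 mm per year.
B spans 112.1 / 1.188 = 94.36 years ≈ 94 growth rings.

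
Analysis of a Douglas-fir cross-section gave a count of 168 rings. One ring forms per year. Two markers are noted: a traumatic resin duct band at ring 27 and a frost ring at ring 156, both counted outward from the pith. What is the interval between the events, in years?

129 years

156 − 27 = 129 rings lie between the two events.
One ring per year makes the interval 129 years.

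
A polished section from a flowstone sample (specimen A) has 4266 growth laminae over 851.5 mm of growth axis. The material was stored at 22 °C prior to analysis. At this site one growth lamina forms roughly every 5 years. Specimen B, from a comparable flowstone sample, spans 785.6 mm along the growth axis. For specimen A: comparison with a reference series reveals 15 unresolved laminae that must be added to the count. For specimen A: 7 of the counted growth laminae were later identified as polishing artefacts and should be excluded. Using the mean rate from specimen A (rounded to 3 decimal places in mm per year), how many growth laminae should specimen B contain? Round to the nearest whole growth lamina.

Specimen A: adjusted count: 4266 − 7 + 15 = 4274 growth laminae.
Specimen A: at 5 years per growth lamina, 4274 × 5 = 21370 years.
A: Mean rate = 851.5 mm / 21370 years ≈ 0.040 mm per year.
Specimen B: 785.6 mm / 0.040 mm per year = 19640.00 years; at 5 years per growth lamina that is 19640.00 / 5 ≈ 3928 growth laminae.

3928 growth laminae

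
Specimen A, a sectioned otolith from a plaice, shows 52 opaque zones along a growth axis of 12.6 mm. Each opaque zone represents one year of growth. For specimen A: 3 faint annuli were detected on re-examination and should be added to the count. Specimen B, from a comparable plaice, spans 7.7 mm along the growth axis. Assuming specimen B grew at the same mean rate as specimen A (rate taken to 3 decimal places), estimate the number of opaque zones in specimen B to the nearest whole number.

34 opaque zones

Specimen A: after corrections the count is 52 + 3 = 55 opaque zones.
A: Extension rate ≈ 12.6 / 55 = 0.229 mm per year.
For B, 7.7 / 0.229 = 33.62 years ≈ 34 opaque zones.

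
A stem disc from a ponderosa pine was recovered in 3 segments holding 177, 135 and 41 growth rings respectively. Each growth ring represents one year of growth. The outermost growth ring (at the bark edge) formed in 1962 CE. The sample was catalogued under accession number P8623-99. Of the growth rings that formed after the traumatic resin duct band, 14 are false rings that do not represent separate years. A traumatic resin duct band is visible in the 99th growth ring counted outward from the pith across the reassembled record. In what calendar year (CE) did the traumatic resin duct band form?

Total growth rings = 177 + 135 + 41 = 353.
The traumatic resin duct band sits at growth ring 99 from the pith, so 353 − 99 = 254 growth rings formed after it.
254 − 14 false = 240 true growth rings after the traumatic resin duct band.
The growth ring at the bark edge is 1962 CE, so the traumatic resin duct band dates to 1962 − 240 = 1722 CE.

1722 CE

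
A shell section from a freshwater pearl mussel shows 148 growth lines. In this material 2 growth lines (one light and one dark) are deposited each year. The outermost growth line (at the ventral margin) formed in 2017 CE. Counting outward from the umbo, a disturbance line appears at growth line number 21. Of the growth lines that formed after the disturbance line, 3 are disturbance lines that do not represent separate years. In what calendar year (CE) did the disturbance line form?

1955 CE

The disturbance line sits at growth line 21 from the umbo, so 148 − 21 = 127 growth lines formed after it.
127 − 3 false = 124 true growth lines after the disturbance line.
With 2 growth lines per year, 124 / 2 = 62 years.
Counting back 62 years from 2017 CE places the disturbance line in 2017 − 62 = 1955 CE.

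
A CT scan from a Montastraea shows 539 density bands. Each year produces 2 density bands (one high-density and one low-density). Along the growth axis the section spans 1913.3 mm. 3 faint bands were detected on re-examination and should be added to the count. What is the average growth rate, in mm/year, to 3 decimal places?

Correcting the raw count gives 539 + 3 = 542 true density bands.
542 density bands at 2 per year is 542 / 2 = 271 years.
Extension rate ≈ 1913.3 / 271 = 7.060 mm/year.

7.060 mm/year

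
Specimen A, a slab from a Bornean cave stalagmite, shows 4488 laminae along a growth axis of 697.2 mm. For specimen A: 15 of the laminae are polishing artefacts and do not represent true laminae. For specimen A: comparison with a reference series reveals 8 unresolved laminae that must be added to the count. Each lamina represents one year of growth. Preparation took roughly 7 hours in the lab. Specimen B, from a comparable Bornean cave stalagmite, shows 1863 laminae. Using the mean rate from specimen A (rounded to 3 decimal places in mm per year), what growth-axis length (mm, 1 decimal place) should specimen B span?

290.6 mm

Specimen A: true lamina count = 4488 − 15 + 8 = 4481.
A: Mean rate = 697.2 mm / 4481 years ≈ 0.156 mm per year.
Length of B = 0.156 × 1863 = 290.6 mm.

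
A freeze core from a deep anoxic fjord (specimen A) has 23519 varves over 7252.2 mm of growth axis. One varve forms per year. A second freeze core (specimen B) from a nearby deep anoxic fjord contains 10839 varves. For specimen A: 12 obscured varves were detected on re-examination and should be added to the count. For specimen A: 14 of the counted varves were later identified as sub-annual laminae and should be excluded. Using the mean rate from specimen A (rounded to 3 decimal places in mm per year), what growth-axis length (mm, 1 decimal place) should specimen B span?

3338.4 mm

Specimen A: after corrections the count is 23519 − 14 + 12 = 23517 varves.
A: 7252.2 mm over 23517 years gives 7252.2 / 23517 ≈ 0.308 mm per year.
B's length ≈ 0.308 × 10839 = 3338.4 mm.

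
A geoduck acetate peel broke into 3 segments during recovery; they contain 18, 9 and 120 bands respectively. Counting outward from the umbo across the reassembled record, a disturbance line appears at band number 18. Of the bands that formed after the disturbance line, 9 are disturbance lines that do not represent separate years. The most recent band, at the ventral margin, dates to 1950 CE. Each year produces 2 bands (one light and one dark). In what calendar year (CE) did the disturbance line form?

1890 CE

Total bands = 18 + 9 + 120 = 147.
The disturbance line sits at band 18 from the umbo, so 147 − 18 = 129 bands formed after it.
129 − 9 false = 120 true bands after the disturbance line.
With 2 bands per year, 120 / 2 = 60 years.
1950 − 60 = 1890 CE.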